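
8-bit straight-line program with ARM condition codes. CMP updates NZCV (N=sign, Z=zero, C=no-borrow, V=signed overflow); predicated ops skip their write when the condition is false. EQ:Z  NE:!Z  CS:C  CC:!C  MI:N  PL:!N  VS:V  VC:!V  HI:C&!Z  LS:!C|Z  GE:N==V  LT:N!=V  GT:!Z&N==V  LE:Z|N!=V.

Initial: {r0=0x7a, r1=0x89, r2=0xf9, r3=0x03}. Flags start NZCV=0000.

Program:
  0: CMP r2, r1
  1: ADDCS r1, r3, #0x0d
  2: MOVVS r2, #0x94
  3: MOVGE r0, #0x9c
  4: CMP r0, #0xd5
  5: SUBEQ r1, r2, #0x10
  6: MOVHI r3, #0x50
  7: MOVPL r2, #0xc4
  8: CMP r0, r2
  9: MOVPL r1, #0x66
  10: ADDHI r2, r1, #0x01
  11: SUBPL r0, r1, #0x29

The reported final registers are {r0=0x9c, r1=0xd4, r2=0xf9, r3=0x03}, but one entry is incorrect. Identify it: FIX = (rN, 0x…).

0: ✓ CMP  NZCV=0010
1: ✓ ADDCS  r1←0x10
2: · MOVVS
3: ✓ MOVGE  r0←0x9c
4: ✓ CMP  NZCV=1000
5: · SUBEQ
6: · MOVHI
7: · MOVPL
8: ✓ CMP  NZCV=1000
9: · MOVPL
10: · ADDHI
11: · SUBPL

FIX = (r1, 0x10)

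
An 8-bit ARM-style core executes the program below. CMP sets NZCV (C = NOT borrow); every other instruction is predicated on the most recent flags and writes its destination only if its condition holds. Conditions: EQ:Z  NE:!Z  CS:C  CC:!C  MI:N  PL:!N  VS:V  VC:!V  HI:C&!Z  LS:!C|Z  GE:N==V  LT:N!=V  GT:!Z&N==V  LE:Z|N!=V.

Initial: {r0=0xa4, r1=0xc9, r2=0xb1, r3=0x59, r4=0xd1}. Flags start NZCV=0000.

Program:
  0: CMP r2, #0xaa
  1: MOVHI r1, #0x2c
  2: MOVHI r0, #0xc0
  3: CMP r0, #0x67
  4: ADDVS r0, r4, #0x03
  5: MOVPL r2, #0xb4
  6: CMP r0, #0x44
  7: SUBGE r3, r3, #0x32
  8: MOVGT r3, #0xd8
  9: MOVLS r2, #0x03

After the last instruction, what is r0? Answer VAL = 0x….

0: ✓ CMP  NZCV=0010
1: ✓ MOVHI  r1←0x2c
2: ✓ MOVHI  r0←0xc0
3: ✓ CMP  NZCV=0011
4: ✓ ADDVS  r0←0xd4
5: ✓ MOVPL  r2←0xb4
6: ✓ CMP  NZCV=1010
7: · SUBGE
8: · MOVGT
9: · MOVLS

VAL = 0xd4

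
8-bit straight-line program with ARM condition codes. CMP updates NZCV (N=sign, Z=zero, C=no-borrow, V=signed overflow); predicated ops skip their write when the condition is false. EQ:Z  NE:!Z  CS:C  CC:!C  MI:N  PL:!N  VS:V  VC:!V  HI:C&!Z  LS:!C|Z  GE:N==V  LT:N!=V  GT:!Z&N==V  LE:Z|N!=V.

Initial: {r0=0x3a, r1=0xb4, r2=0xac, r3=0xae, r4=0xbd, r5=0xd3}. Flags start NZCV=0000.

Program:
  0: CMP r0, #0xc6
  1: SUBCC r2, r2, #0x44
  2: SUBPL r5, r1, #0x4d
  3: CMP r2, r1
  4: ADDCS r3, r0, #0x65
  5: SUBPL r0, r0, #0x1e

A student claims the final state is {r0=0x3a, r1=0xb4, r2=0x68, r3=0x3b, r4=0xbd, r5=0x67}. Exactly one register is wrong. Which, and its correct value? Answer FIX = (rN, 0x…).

0: ✓ CMP  NZCV=0000
1: ✓ SUBCC  r2←0x68
2: ✓ SUBPL  r5←0x67
3: ✓ CMP  NZCV=1001
4: · ADDCS
5: · SUBPL

FIX = (r3, 0xae)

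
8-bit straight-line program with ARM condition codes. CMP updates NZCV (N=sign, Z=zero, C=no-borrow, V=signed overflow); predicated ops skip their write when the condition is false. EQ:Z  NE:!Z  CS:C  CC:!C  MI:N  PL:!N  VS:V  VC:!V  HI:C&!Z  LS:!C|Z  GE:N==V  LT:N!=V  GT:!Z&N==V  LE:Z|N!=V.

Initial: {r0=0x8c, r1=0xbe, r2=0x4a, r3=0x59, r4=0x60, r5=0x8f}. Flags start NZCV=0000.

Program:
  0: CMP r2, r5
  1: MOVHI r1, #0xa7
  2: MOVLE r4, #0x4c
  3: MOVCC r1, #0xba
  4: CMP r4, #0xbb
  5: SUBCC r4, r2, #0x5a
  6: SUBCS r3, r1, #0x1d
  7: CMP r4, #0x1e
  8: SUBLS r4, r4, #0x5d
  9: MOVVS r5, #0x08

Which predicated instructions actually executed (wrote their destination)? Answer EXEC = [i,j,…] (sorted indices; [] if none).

[0] flags=1001 → (cmp)
[1] flags=1001 HI?F → skip
[2] flags=1001 LE?F → skip
[3] flags=1001 CC?T → r1=0xba
[4] flags=1001 → (cmp)
[5] flags=1001 CC?T → r4=0xf0
[6] flags=1001 CS?F → skip
[7] flags=1010 → (cmp)
[8] flags=1010 LS?F → skip
[9] flags=1010 VS?F → skip

EXEC = [3,5]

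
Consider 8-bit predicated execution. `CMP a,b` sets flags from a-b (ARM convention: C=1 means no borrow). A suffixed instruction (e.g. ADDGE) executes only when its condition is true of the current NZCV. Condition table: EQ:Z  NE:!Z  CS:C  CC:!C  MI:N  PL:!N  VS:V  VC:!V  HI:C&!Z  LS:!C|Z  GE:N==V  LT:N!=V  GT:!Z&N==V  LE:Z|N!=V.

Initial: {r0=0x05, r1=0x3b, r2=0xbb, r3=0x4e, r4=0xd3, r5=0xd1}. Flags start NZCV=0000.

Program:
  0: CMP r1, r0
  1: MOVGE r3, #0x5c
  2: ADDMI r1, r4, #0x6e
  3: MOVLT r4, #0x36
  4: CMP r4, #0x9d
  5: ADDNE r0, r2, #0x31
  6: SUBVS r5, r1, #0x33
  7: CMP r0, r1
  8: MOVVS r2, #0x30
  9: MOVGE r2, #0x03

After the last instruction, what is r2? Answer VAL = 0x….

VAL = 0xbb

[0] flags=0010 → (cmp)
[1] flags=0010 GE?T → r3=0x5c
[2] flags=0010 MI?F → skip
[3] flags=0010 LT?F → skip
[4] flags=0010 → (cmp)
[5] flags=0010 NE?T → r0=0xec
[6] flags=0010 VS?F → skip
[7] flags=1010 → (cmp)
[8] flags=1010 VS?F → skip
[9] flags=1010 GE?F → skip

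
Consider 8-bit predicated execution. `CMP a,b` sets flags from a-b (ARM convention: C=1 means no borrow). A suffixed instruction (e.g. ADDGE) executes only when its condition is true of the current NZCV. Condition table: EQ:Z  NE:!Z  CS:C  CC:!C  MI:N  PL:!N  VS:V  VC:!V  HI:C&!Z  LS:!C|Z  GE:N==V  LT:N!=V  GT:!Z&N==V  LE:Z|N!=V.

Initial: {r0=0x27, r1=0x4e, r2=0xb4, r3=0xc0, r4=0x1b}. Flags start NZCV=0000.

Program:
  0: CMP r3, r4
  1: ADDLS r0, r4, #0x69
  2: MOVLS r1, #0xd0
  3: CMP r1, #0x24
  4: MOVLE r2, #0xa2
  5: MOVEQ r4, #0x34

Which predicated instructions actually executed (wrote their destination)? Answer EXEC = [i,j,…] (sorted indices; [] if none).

EXEC = []

0: ✓ CMP  NZCV=1010
1: · ADDLS
2: · MOVLS
3: ✓ CMP  NZCV=0010
4: · MOVLE
5: · MOVEQ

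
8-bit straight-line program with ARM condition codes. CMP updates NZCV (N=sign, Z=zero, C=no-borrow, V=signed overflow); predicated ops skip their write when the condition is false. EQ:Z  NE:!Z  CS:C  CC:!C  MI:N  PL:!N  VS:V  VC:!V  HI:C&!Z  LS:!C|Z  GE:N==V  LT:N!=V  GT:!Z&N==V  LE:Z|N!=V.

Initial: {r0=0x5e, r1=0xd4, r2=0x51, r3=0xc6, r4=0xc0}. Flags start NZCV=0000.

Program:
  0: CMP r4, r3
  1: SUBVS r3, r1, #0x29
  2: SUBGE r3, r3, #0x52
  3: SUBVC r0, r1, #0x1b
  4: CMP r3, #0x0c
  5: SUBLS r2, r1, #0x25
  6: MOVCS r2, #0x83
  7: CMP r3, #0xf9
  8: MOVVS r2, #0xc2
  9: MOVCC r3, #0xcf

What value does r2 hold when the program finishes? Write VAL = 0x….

VAL = 0x83

[0] flags=1000 → (cmp)
[1] flags=1000 VS?F → skip
[2] flags=1000 GE?F → skip
[3] flags=1000 VC?T → r0=0xb9
[4] flags=1010 → (cmp)
[5] flags=1010 LS?F → skip
[6] flags=1010 CS?T → r2=0x83
[7] flags=1000 → (cmp)
[8] flags=1000 VS?F → skip
[9] flags=1000 CC?T → r3=0xcf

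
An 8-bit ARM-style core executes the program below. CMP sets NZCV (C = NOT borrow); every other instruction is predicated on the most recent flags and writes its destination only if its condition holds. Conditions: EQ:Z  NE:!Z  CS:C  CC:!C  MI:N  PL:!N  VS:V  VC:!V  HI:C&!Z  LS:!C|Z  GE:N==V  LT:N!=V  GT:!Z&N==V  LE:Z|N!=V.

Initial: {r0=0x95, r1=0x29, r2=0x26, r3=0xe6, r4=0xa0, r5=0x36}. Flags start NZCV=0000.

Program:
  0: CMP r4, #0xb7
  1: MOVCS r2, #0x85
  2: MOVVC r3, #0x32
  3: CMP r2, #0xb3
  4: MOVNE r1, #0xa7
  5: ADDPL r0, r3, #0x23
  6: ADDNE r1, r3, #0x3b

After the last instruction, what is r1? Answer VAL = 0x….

VAL = 0x6d

[0] flags=1000 → (cmp)
[1] flags=1000 CS?F → skip
[2] flags=1000 VC?T → r3=0x32
[3] flags=0000 → (cmp)
[4] flags=0000 NE?T → r1=0xa7
[5] flags=0000 PL?T → r0=0x55
[6] flags=0000 NE?T → r1=0x6d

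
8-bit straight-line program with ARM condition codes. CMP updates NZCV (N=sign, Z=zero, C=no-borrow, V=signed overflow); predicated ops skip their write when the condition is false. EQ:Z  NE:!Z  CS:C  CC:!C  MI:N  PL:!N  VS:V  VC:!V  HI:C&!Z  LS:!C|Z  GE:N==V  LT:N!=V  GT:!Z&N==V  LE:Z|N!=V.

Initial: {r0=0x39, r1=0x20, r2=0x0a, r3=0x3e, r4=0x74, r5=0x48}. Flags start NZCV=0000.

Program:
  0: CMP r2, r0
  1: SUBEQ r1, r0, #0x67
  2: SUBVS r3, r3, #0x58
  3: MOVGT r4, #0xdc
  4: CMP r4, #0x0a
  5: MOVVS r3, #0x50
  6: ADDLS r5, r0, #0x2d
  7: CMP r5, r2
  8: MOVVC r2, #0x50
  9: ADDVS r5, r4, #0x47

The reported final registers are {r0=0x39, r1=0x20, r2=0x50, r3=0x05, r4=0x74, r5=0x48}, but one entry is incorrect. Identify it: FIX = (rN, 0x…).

FIX = (r3, 0x3e)

0: ✓ CMP  NZCV=1000
1: · SUBEQ
2: · SUBVS
3: · MOVGT
4: ✓ CMP  NZCV=0010
5: · MOVVS
6: · ADDLS
7: ✓ CMP  NZCV=0010
8: ✓ MOVVC  r2←0x50
9: · ADDVS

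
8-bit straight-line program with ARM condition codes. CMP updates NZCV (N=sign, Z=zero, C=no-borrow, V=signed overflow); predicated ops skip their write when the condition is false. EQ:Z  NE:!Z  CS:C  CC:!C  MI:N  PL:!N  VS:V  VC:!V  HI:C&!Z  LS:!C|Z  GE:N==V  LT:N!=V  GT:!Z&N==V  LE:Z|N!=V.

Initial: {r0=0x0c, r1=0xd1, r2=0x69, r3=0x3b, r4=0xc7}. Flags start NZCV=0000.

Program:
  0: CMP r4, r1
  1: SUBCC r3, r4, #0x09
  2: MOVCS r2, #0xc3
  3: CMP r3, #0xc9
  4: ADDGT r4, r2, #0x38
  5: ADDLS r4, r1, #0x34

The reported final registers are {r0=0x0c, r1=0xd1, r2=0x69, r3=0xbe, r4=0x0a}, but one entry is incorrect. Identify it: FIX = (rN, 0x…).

FIX = (r4, 0x05)

0: ✓ CMP  NZCV=1000
1: ✓ SUBCC  r3←0xbe
2: · MOVCS
3: ✓ CMP  NZCV=1000
4: · ADDGT
5: ✓ ADDLS  r4←0x05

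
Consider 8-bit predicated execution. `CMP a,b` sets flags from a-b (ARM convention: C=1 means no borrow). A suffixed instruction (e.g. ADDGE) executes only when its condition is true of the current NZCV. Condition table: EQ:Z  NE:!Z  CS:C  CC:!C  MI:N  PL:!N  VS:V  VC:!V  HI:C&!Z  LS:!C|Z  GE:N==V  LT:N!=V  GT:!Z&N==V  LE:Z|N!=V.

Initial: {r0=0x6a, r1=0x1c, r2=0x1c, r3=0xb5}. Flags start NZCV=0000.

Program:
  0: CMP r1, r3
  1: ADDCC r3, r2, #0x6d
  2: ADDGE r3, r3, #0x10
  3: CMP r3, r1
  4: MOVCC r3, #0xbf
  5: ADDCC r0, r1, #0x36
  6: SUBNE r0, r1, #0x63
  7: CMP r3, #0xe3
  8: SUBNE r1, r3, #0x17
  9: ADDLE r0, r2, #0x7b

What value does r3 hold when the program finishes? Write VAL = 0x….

VAL = 0x99

[0] flags=0000 → (cmp)
[1] flags=0000 CC?T → r3=0x89
[2] flags=0000 GE?T → r3=0x99
[3] flags=0011 → (cmp)
[4] flags=0011 CC?F → skip
[5] flags=0011 CC?F → skip
[6] flags=0011 NE?T → r0=0xb9
[7] flags=1000 → (cmp)
[8] flags=1000 NE?T → r1=0x82
[9] flags=1000 LE?T → r0=0x97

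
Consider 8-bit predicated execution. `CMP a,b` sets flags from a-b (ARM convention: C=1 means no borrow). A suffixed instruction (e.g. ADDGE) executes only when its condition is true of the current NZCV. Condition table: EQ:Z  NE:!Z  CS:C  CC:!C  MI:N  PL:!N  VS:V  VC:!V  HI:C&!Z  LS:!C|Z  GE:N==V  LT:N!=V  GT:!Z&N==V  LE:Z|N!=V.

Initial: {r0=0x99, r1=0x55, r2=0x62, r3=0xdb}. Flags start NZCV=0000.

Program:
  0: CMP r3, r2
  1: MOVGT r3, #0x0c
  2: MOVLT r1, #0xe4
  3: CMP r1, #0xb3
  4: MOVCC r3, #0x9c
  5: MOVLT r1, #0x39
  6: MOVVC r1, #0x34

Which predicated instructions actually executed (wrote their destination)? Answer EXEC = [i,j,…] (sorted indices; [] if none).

EXEC = [2,6]

0: ✓ CMP  NZCV=0011
1: · MOVGT
2: ✓ MOVLT  r1←0xe4
3: ✓ CMP  NZCV=0010
4: · MOVCC
5: · MOVLT
6: ✓ MOVVC  r1←0x34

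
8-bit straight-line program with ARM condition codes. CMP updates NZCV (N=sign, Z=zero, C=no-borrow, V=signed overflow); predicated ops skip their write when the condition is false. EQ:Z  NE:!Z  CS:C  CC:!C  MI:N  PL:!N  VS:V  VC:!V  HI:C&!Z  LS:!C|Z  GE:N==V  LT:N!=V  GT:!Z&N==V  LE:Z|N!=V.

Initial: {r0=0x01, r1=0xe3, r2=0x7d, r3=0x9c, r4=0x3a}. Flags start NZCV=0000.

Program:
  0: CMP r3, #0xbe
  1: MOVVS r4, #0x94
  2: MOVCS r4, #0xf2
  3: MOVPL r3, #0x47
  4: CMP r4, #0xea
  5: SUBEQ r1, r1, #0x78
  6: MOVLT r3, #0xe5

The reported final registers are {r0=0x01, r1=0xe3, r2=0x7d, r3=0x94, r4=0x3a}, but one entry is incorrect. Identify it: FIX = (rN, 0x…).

[0] flags=1000 → (cmp)
[1] flags=1000 VS?F → skip
[2] flags=1000 CS?F → skip
[3] flags=1000 PL?F → skip
[4] flags=0000 → (cmp)
[5] flags=0000 EQ?F → skip
[6] flags=0000 LT?F → skip

FIX = (r3, 0x9c)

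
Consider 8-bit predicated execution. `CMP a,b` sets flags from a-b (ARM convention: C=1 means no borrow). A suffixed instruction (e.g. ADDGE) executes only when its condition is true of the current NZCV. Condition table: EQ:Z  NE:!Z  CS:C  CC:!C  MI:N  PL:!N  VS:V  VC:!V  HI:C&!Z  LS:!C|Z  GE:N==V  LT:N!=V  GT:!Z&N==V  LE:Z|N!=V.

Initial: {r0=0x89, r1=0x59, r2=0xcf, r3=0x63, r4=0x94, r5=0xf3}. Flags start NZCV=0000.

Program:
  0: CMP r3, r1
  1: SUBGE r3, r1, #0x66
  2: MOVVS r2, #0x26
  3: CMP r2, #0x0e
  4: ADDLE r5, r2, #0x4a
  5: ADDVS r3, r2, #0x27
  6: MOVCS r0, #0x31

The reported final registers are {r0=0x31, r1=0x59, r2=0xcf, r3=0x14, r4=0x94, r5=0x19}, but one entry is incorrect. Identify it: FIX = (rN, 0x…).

0: ✓ CMP  NZCV=0010
1: ✓ SUBGE  r3←0xf3
2: · MOVVS
3: ✓ CMP  NZCV=1010
4: ✓ ADDLE  r5←0x19
5: · ADDVS
6: ✓ MOVCS  r0←0x31

FIX = (r3, 0xf3)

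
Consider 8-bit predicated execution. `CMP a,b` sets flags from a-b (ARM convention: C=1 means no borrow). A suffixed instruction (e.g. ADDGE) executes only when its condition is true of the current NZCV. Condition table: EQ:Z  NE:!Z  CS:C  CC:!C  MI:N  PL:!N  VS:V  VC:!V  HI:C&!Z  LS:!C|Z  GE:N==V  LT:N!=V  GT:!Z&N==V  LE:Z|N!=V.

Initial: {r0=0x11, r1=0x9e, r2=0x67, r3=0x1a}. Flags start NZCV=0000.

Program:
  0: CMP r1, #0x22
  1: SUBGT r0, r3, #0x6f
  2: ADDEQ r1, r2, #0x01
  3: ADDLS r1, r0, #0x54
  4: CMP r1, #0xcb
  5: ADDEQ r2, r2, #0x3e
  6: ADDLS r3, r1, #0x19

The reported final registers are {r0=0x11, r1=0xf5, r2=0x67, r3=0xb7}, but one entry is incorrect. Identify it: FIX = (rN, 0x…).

FIX = (r1, 0x9e)

0: ✓ CMP  NZCV=0011
1: · SUBGT
2: · ADDEQ
3: · ADDLS
4: ✓ CMP  NZCV=1000
5: · ADDEQ
6: ✓ ADDLS  r3←0xb7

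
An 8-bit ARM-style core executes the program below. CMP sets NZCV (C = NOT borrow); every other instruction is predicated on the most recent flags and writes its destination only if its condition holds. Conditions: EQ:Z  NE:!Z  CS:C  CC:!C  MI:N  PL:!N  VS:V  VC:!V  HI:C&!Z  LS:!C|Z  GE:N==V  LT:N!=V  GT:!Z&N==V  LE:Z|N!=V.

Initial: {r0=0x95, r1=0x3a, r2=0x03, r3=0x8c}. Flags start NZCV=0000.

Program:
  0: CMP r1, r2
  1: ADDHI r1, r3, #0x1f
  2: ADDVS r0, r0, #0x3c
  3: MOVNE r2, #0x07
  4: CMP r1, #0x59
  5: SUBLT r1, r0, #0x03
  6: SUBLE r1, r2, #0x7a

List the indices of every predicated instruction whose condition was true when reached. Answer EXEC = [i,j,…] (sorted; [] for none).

[0] flags=0010 → (cmp)
[1] flags=0010 HI?T → r1=0xab
[2] flags=0010 VS?F → skip
[3] flags=0010 NE?T → r2=0x07
[4] flags=0011 → (cmp)
[5] flags=0011 LT?T → r1=0x92
[6] flags=0011 LE?T → r1=0x8d

EXEC = [1,3,5,6]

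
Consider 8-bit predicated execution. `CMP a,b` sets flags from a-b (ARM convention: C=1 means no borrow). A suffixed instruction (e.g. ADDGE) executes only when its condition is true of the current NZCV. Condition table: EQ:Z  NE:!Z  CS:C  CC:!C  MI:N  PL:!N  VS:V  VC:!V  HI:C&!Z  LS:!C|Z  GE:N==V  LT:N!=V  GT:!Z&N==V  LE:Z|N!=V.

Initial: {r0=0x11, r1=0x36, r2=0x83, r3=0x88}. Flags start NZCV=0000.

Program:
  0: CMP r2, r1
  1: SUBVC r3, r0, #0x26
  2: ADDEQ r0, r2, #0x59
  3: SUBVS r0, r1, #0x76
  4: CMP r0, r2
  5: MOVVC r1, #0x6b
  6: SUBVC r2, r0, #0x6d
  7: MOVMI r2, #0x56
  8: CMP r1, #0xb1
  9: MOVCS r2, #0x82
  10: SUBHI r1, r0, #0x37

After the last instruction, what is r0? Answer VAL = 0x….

VAL = 0xc0

0: ✓ CMP  NZCV=0011
1: · SUBVC
2: · ADDEQ
3: ✓ SUBVS  r0←0xc0
4: ✓ CMP  NZCV=0010
5: ✓ MOVVC  r1←0x6b
6: ✓ SUBVC  r2←0x53
7: · MOVMI
8: ✓ CMP  NZCV=1001
9: · MOVCS
10: · SUBHI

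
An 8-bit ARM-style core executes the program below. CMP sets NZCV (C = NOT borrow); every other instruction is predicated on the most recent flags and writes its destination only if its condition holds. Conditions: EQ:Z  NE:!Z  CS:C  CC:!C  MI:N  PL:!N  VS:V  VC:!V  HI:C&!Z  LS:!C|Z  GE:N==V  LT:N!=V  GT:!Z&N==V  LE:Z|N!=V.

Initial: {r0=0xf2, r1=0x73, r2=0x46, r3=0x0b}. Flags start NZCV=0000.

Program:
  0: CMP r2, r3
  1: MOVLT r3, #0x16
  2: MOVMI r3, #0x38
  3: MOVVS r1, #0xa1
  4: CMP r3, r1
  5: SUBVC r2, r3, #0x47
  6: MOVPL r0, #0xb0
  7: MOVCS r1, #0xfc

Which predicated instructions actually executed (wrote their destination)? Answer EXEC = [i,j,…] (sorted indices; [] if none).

0: ✓ CMP  NZCV=0010
1: · MOVLT
2: · MOVMI
3: · MOVVS
4: ✓ CMP  NZCV=1000
5: ✓ SUBVC  r2←0xc4
6: · MOVPL
7: · MOVCS

EXEC = [5]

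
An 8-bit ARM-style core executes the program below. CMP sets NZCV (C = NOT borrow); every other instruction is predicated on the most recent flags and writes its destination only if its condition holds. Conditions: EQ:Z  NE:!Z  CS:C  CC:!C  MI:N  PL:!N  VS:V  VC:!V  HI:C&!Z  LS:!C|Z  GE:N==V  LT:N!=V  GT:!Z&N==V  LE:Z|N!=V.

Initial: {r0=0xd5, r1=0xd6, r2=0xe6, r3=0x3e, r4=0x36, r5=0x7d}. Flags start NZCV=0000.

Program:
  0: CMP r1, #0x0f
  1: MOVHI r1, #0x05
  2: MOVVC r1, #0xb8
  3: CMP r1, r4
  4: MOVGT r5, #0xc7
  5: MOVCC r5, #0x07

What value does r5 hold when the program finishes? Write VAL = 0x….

[0] flags=1010 → (cmp)
[1] flags=1010 HI?T → r1=0x05
[2] flags=1010 VC?T → r1=0xb8
[3] flags=1010 → (cmp)
[4] flags=1010 GT?F → skip
[5] flags=1010 CC?F → skip

VAL = 0x7d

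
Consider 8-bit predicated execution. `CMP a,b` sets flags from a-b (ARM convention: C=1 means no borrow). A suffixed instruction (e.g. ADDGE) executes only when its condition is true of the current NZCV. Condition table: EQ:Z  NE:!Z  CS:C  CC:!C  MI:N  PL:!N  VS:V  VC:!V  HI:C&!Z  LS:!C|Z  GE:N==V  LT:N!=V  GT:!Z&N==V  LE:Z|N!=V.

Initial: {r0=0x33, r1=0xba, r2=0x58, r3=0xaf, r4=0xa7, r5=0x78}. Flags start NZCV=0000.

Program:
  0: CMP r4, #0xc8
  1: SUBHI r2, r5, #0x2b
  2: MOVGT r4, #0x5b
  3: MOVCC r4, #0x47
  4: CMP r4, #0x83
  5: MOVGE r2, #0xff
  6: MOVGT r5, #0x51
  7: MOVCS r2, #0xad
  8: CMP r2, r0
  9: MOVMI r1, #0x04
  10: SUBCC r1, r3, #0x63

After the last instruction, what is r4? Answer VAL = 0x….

0: ✓ CMP  NZCV=1000
1: · SUBHI
2: · MOVGT
3: ✓ MOVCC  r4←0x47
4: ✓ CMP  NZCV=1001
5: ✓ MOVGE  r2←0xff
6: ✓ MOVGT  r5←0x51
7: · MOVCS
8: ✓ CMP  NZCV=1010
9: ✓ MOVMI  r1←0x04
10: · SUBCC

VAL = 0x47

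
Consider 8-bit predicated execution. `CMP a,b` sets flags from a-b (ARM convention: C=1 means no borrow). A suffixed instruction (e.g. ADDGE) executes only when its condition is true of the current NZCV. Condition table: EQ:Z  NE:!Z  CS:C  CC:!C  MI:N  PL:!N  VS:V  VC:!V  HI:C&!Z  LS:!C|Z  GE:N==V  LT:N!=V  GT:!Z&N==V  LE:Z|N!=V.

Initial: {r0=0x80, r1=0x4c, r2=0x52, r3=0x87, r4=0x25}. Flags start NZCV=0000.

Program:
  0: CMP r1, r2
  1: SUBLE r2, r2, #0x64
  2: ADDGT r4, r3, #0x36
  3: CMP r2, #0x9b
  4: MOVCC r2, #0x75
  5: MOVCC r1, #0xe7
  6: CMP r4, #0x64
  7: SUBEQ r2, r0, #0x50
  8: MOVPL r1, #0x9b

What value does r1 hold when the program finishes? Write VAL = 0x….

VAL = 0x4c

[0] flags=1000 → (cmp)
[1] flags=1000 LE?T → r2=0xee
[2] flags=1000 GT?F → skip
[3] flags=0010 → (cmp)
[4] flags=0010 CC?F → skip
[5] flags=0010 CC?F → skip
[6] flags=1000 → (cmp)
[7] flags=1000 EQ?F → skip
[8] flags=1000 PL?F → skip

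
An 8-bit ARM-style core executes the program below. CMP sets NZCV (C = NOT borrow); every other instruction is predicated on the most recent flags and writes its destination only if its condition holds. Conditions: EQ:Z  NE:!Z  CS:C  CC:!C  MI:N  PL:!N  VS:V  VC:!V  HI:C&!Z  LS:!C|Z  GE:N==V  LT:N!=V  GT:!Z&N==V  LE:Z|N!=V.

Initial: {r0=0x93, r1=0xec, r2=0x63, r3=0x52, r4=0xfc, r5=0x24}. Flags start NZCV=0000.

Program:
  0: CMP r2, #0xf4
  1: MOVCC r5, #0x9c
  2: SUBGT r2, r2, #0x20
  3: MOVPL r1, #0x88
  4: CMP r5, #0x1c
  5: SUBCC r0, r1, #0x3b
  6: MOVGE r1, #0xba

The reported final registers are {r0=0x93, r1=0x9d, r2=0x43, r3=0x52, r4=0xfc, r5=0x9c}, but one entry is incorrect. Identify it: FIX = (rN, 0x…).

FIX = (r1, 0x88)

0: ✓ CMP  NZCV=0000
1: ✓ MOVCC  r5←0x9c
2: ✓ SUBGT  r2←0x43
3: ✓ MOVPL  r1←0x88
4: ✓ CMP  NZCV=1010
5: · SUBCC
6: · MOVGE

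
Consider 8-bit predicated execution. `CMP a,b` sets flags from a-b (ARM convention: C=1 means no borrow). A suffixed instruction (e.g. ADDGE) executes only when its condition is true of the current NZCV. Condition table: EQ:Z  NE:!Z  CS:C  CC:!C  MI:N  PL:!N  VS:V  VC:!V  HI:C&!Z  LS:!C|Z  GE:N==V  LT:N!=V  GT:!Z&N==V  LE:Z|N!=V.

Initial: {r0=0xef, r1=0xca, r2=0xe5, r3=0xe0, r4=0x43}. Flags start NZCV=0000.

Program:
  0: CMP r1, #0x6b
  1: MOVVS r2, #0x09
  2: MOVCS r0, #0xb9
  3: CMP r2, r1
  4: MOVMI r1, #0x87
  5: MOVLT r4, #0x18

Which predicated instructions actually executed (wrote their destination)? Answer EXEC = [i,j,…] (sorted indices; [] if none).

EXEC = [1,2]

[0] flags=0011 → (cmp)
[1] flags=0011 VS?T → r2=0x09
[2] flags=0011 CS?T → r0=0xb9
[3] flags=0000 → (cmp)
[4] flags=0000 MI?F → skip
[5] flags=0000 LT?F → skip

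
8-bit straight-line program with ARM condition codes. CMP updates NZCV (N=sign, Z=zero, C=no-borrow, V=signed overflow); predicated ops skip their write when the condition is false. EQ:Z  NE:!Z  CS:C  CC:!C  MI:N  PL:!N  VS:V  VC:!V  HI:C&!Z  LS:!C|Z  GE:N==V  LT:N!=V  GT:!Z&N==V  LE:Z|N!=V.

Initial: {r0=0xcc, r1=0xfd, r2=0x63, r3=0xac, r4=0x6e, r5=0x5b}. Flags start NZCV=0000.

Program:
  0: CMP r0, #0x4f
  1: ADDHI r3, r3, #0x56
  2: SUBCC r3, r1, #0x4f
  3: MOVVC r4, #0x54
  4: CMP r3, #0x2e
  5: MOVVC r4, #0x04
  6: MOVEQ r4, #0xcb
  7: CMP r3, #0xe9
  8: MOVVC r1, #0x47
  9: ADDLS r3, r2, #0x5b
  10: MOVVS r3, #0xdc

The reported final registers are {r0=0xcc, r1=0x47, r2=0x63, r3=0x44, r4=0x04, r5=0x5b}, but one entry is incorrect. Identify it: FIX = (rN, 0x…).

[0] flags=0011 → (cmp)
[1] flags=0011 HI?T → r3=0x02
[2] flags=0011 CC?F → skip
[3] flags=0011 VC?F → skip
[4] flags=1000 → (cmp)
[5] flags=1000 VC?T → r4=0x04
[6] flags=1000 EQ?F → skip
[7] flags=0000 → (cmp)
[8] flags=0000 VC?T → r1=0x47
[9] flags=0000 LS?T → r3=0xbe
[10] flags=0000 VS?F → skip

FIX = (r3, 0xbe)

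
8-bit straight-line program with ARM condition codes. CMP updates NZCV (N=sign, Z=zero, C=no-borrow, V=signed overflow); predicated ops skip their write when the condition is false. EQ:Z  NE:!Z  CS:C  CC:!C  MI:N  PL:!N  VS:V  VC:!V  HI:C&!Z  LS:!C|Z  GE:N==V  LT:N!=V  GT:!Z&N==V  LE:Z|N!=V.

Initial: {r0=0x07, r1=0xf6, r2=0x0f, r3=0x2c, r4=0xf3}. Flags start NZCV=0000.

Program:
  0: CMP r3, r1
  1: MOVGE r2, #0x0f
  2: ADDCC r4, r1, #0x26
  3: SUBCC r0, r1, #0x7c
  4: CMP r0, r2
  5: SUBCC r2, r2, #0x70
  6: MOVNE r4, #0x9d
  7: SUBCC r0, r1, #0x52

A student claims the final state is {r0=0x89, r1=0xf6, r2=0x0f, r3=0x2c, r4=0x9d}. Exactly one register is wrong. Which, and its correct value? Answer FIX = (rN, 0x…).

0: ✓ CMP  NZCV=0000
1: ✓ MOVGE  r2←0x0f
2: ✓ ADDCC  r4←0x1c
3: ✓ SUBCC  r0←0x7a
4: ✓ CMP  NZCV=0010
5: · SUBCC
6: ✓ MOVNE  r4←0x9d
7: · SUBCC

FIX = (r0, 0x7a)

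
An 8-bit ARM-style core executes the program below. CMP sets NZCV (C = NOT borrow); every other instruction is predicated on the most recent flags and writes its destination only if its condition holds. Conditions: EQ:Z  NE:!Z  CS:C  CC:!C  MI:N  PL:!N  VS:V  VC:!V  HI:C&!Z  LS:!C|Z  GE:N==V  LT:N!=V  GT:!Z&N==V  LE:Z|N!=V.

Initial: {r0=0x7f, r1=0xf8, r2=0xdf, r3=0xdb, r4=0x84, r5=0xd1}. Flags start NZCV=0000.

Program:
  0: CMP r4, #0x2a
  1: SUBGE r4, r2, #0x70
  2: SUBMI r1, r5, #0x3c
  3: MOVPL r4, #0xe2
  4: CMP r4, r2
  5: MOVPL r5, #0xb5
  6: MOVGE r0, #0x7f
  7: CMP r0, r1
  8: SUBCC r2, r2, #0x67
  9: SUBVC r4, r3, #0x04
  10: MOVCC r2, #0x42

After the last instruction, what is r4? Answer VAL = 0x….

VAL = 0xe2

[0] flags=0011 → (cmp)
[1] flags=0011 GE?F → skip
[2] flags=0011 MI?F → skip
[3] flags=0011 PL?T → r4=0xe2
[4] flags=0010 → (cmp)
[5] flags=0010 PL?T → r5=0xb5
[6] flags=0010 GE?T → r0=0x7f
[7] flags=1001 → (cmp)
[8] flags=1001 CC?T → r2=0x78
[9] flags=1001 VC?F → skip
[10] flags=1001 CC?T → r2=0x42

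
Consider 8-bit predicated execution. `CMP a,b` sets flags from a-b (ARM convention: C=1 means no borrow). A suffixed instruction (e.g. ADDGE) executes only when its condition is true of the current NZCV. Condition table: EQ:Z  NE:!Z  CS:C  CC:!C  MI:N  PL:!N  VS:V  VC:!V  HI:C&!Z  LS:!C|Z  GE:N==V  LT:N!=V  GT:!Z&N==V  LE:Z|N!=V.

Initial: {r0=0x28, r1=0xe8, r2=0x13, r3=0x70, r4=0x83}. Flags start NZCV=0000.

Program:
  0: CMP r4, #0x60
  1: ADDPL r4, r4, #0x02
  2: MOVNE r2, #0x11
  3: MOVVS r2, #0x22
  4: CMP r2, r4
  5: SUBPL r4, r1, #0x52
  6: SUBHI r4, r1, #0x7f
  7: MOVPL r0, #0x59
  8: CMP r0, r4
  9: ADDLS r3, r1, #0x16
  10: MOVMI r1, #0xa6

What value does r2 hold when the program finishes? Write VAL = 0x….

VAL = 0x22

0: ✓ CMP  NZCV=0011
1: ✓ ADDPL  r4←0x85
2: ✓ MOVNE  r2←0x11
3: ✓ MOVVS  r2←0x22
4: ✓ CMP  NZCV=1001
5: · SUBPL
6: · SUBHI
7: · MOVPL
8: ✓ CMP  NZCV=1001
9: ✓ ADDLS  r3←0xfe
10: ✓ MOVMI  r1←0xa6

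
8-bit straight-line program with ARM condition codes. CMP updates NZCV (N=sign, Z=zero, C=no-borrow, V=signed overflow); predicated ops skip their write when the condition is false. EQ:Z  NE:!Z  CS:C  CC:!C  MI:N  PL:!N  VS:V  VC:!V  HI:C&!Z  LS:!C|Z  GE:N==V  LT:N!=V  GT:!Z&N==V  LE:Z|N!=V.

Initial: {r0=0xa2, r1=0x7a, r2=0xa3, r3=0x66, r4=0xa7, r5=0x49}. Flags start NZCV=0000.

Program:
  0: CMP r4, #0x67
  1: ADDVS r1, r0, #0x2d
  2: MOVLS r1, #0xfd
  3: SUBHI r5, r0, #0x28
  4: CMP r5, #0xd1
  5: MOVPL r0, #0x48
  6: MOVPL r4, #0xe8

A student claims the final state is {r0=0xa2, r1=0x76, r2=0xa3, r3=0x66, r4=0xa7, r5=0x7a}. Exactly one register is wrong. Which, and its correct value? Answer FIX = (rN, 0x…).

FIX = (r1, 0xcf)

[0] flags=0011 → (cmp)
[1] flags=0011 VS?T → r1=0xcf
[2] flags=0011 LS?F → skip
[3] flags=0011 HI?T → r5=0x7a
[4] flags=1001 → (cmp)
[5] flags=1001 PL?F → skip
[6] flags=1001 PL?F → skip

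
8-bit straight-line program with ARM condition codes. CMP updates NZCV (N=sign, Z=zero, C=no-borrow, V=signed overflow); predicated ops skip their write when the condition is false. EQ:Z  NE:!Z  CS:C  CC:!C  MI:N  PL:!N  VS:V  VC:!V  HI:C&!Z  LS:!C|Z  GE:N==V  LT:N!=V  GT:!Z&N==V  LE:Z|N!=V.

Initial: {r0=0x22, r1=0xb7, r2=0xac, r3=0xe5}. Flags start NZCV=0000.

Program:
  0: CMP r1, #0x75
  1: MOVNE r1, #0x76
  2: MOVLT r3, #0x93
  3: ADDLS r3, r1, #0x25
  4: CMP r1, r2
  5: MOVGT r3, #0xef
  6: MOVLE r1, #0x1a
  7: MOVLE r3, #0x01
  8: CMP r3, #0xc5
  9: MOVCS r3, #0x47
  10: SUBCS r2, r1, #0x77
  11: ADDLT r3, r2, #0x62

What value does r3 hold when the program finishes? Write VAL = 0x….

[0] flags=0011 → (cmp)
[1] flags=0011 NE?T → r1=0x76
[2] flags=0011 LT?T → r3=0x93
[3] flags=0011 LS?F → skip
[4] flags=1001 → (cmp)
[5] flags=1001 GT?T → r3=0xef
[6] flags=1001 LE?F → skip
[7] flags=1001 LE?F → skip
[8] flags=0010 → (cmp)
[9] flags=0010 CS?T → r3=0x47
[10] flags=0010 CS?T → r2=0xff
[11] flags=0010 LT?F → skip

VAL = 0x47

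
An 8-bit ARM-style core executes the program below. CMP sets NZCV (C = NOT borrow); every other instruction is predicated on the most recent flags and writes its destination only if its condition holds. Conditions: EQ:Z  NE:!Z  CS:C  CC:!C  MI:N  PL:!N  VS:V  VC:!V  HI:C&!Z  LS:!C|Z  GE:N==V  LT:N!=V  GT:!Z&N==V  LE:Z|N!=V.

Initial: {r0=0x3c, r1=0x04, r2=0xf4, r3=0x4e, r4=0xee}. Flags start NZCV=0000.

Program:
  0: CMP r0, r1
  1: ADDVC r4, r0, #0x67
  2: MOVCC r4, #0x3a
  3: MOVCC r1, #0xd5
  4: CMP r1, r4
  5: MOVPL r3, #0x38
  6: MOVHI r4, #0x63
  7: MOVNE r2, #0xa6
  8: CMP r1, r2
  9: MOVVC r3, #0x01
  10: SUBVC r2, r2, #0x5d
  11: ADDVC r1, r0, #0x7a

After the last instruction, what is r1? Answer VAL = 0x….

0: ✓ CMP  NZCV=0010
1: ✓ ADDVC  r4←0xa3
2: · MOVCC
3: · MOVCC
4: ✓ CMP  NZCV=0000
5: ✓ MOVPL  r3←0x38
6: · MOVHI
7: ✓ MOVNE  r2←0xa6
8: ✓ CMP  NZCV=0000
9: ✓ MOVVC  r3←0x01
10: ✓ SUBVC  r2←0x49
11: ✓ ADDVC  r1←0xb6

VAL = 0xb6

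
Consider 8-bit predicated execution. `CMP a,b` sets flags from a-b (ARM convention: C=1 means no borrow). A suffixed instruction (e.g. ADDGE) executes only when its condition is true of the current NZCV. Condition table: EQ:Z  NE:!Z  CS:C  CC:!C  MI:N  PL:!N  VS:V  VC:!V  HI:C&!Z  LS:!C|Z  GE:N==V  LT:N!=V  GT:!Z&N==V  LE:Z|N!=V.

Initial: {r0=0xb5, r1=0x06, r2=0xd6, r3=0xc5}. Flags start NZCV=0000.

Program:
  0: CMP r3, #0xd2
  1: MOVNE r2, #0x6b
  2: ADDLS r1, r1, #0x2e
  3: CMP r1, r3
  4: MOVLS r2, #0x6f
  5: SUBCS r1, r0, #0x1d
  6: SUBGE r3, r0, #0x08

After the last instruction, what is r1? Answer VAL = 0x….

[0] flags=1000 → (cmp)
[1] flags=1000 NE?T → r2=0x6b
[2] flags=1000 LS?T → r1=0x34
[3] flags=0000 → (cmp)
[4] flags=0000 LS?T → r2=0x6f
[5] flags=0000 CS?F → skip
[6] flags=0000 GE?T → r3=0xad

VAL = 0x34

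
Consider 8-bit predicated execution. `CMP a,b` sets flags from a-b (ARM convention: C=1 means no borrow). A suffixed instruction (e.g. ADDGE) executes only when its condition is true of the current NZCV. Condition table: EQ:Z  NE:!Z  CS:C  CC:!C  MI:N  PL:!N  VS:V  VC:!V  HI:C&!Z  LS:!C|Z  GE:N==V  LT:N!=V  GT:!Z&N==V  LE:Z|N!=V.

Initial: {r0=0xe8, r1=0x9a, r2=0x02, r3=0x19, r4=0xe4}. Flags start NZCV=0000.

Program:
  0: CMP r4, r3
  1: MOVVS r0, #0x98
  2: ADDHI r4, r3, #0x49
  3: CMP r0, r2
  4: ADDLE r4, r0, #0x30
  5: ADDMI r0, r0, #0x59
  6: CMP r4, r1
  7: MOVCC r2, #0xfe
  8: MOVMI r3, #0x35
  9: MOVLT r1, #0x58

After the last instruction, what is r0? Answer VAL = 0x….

0: ✓ CMP  NZCV=1010
1: · MOVVS
2: ✓ ADDHI  r4←0x62
3: ✓ CMP  NZCV=1010
4: ✓ ADDLE  r4←0x18
5: ✓ ADDMI  r0←0x41
6: ✓ CMP  NZCV=0000
7: ✓ MOVCC  r2←0xfe
8: · MOVMI
9: · MOVLT

VAL = 0x41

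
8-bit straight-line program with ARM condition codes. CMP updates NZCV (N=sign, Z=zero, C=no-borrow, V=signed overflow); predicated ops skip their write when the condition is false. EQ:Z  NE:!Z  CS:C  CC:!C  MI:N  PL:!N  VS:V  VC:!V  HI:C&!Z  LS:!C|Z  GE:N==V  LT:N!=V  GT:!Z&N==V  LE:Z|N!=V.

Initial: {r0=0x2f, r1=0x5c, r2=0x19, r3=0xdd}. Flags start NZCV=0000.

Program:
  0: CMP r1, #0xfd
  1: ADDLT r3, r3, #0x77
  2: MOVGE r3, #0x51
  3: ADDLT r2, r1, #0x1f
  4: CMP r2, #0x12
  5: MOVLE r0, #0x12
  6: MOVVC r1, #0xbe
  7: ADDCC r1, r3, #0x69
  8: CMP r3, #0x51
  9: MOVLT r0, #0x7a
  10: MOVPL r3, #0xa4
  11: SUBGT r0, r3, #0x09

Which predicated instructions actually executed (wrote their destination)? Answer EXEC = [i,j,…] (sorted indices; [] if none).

EXEC = [2,6,10]

0: ✓ CMP  NZCV=0000
1: · ADDLT
2: ✓ MOVGE  r3←0x51
3: · ADDLT
4: ✓ CMP  NZCV=0010
5: · MOVLE
6: ✓ MOVVC  r1←0xbe
7: · ADDCC
8: ✓ CMP  NZCV=0110
9: · MOVLT
10: ✓ MOVPL  r3←0xa4
11: · SUBGT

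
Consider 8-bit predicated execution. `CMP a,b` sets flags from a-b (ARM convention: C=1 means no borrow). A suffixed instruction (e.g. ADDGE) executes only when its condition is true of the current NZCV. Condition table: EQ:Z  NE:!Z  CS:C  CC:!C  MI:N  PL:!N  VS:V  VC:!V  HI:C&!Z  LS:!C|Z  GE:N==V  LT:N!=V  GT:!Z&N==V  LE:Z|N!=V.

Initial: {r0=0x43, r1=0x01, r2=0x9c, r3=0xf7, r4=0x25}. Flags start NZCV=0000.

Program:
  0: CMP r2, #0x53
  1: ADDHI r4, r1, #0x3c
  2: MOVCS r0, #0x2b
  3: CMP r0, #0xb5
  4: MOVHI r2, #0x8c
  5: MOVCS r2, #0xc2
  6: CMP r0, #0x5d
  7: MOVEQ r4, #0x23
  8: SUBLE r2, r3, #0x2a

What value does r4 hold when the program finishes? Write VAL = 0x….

0: ✓ CMP  NZCV=0011
1: ✓ ADDHI  r4←0x3d
2: ✓ MOVCS  r0←0x2b
3: ✓ CMP  NZCV=0000
4: · MOVHI
5: · MOVCS
6: ✓ CMP  NZCV=1000
7: · MOVEQ
8: ✓ SUBLE  r2←0xcd

VAL = 0x3d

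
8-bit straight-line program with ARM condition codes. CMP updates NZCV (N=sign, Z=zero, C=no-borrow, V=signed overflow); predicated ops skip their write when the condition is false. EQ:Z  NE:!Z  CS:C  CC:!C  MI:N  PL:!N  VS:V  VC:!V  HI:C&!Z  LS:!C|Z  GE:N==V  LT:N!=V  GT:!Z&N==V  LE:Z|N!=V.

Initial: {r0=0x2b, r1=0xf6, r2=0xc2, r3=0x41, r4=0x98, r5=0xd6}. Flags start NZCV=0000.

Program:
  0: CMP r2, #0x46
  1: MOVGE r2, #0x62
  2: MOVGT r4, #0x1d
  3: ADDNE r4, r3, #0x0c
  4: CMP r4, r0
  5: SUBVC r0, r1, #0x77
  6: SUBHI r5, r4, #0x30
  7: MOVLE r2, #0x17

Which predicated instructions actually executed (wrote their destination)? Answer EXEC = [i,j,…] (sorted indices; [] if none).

0: ✓ CMP  NZCV=0011
1: · MOVGE
2: · MOVGT
3: ✓ ADDNE  r4←0x4d
4: ✓ CMP  NZCV=0010
5: ✓ SUBVC  r0←0x7f
6: ✓ SUBHI  r5←0x1d
7: · MOVLE

EXEC = [3,5,6]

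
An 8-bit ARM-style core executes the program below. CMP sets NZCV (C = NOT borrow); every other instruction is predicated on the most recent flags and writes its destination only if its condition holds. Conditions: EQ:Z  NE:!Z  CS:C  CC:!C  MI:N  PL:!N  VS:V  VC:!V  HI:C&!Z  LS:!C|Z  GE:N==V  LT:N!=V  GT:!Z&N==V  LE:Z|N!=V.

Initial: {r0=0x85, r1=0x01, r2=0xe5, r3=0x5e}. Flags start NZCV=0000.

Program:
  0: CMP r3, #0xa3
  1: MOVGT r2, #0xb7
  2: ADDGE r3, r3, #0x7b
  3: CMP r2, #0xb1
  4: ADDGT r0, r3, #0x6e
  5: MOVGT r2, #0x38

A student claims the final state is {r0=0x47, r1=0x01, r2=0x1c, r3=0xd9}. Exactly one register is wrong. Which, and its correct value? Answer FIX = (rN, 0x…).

FIX = (r2, 0x38)

0: ✓ CMP  NZCV=1001
1: ✓ MOVGT  r2←0xb7
2: ✓ ADDGE  r3←0xd9
3: ✓ CMP  NZCV=0010
4: ✓ ADDGT  r0←0x47
5: ✓ MOVGT  r2←0x38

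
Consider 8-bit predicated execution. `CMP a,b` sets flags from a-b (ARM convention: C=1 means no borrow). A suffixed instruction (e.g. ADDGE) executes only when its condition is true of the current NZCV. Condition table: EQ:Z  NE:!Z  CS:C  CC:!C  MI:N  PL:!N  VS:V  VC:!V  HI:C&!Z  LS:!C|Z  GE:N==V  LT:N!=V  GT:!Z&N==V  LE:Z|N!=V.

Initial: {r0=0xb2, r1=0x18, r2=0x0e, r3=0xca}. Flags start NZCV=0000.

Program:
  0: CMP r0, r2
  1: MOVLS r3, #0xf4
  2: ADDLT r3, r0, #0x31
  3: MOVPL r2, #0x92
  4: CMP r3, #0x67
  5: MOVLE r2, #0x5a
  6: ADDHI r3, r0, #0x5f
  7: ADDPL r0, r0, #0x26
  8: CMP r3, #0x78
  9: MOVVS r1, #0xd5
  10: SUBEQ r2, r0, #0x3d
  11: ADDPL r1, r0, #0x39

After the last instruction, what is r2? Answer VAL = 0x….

[0] flags=1010 → (cmp)
[1] flags=1010 LS?F → skip
[2] flags=1010 LT?T → r3=0xe3
[3] flags=1010 PL?F → skip
[4] flags=0011 → (cmp)
[5] flags=0011 LE?T → r2=0x5a
[6] flags=0011 HI?T → r3=0x11
[7] flags=0011 PL?T → r0=0xd8
[8] flags=1000 → (cmp)
[9] flags=1000 VS?F → skip
[10] flags=1000 EQ?F → skip
[11] flags=1000 PL?F → skip

VAL = 0x5a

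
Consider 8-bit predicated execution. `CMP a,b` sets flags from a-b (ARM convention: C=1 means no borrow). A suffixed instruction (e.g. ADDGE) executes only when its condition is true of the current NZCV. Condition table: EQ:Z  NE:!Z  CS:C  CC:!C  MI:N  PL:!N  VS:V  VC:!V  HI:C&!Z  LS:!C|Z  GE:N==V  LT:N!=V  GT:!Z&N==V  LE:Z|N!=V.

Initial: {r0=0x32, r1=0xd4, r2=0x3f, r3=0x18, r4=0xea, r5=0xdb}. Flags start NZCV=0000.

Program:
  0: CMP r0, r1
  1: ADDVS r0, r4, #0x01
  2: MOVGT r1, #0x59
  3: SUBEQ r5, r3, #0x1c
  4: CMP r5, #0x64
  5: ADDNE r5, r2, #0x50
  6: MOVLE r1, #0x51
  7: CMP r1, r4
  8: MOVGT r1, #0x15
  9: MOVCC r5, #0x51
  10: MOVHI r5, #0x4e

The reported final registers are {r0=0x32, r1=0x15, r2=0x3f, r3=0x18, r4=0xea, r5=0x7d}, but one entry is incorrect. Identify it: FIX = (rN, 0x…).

[0] flags=0000 → (cmp)
[1] flags=0000 VS?F → skip
[2] flags=0000 GT?T → r1=0x59
[3] flags=0000 EQ?F → skip
[4] flags=0011 → (cmp)
[5] flags=0011 NE?T → r5=0x8f
[6] flags=0011 LE?T → r1=0x51
[7] flags=0000 → (cmp)
[8] flags=0000 GT?T → r1=0x15
[9] flags=0000 CC?T → r5=0x51
[10] flags=0000 HI?F → skip

FIX = (r5, 0x51)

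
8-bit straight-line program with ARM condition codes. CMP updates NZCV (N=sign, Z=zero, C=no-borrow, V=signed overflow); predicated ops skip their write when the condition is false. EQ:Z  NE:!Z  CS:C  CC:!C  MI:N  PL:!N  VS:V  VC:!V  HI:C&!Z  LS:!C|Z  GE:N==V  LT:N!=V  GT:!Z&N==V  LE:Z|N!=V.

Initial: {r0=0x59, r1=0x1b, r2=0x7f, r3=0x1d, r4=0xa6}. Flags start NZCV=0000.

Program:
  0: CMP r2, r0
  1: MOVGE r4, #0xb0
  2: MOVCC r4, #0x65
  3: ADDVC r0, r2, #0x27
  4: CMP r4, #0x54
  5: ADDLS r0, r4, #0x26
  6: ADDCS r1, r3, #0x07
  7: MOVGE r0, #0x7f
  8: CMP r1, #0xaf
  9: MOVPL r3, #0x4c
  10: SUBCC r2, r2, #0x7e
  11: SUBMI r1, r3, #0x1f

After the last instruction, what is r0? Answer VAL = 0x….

VAL = 0xa6

0: ✓ CMP  NZCV=0010
1: ✓ MOVGE  r4←0xb0
2: · MOVCC
3: ✓ ADDVC  r0←0xa6
4: ✓ CMP  NZCV=0011
5: · ADDLS
6: ✓ ADDCS  r1←0x24
7: · MOVGE
8: ✓ CMP  NZCV=0000
9: ✓ MOVPL  r3←0x4c
10: ✓ SUBCC  r2←0x01
11: · SUBMI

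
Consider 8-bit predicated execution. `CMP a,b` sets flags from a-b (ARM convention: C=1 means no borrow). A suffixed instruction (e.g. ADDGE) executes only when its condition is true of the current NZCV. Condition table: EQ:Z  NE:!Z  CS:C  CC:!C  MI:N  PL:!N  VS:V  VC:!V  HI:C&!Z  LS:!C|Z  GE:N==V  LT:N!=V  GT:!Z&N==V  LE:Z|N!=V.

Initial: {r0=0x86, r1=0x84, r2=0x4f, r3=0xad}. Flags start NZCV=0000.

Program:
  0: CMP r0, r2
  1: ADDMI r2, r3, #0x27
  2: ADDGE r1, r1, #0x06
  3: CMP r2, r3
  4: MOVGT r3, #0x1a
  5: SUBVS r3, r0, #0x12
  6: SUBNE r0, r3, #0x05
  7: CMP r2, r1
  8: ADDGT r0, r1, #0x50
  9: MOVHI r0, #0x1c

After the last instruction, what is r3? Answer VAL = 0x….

0: ✓ CMP  NZCV=0011
1: · ADDMI
2: · ADDGE
3: ✓ CMP  NZCV=1001
4: ✓ MOVGT  r3←0x1a
5: ✓ SUBVS  r3←0x74
6: ✓ SUBNE  r0←0x6f
7: ✓ CMP  NZCV=1001
8: ✓ ADDGT  r0←0xd4
9: · MOVHI

VAL = 0x74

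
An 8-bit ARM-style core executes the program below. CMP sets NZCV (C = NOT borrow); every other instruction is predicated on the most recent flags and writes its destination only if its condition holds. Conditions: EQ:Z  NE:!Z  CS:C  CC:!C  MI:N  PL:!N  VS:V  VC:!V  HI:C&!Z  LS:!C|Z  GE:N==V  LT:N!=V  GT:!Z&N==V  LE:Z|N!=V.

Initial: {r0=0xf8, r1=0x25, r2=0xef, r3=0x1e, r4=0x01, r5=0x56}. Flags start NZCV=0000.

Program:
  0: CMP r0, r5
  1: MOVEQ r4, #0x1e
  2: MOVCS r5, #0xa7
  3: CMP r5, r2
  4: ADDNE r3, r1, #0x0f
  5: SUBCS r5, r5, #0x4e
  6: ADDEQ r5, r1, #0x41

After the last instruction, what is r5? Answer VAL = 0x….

0: ✓ CMP  NZCV=1010
1: · MOVEQ
2: ✓ MOVCS  r5←0xa7
3: ✓ CMP  NZCV=1000
4: ✓ ADDNE  r3←0x34
5: · SUBCS
6: · ADDEQ

VAL = 0xa7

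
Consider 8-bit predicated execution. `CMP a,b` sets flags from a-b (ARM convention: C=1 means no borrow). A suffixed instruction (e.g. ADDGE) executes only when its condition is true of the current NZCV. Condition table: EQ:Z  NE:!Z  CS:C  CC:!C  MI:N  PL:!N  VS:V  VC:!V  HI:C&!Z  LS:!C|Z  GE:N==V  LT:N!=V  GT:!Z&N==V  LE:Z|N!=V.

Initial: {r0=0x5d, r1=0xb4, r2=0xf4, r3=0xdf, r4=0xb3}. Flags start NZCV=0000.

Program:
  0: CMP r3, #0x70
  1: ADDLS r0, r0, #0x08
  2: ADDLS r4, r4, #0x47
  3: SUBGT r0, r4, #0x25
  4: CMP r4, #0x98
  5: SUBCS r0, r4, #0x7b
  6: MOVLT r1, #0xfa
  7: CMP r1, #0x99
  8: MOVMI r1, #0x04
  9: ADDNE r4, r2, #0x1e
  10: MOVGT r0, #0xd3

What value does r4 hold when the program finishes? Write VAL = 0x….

VAL = 0x12

[0] flags=0011 → (cmp)
[1] flags=0011 LS?F → skip
[2] flags=0011 LS?F → skip
[3] flags=0011 GT?F → skip
[4] flags=0010 → (cmp)
[5] flags=0010 CS?T → r0=0x38
[6] flags=0010 LT?F → skip
[7] flags=0010 → (cmp)
[8] flags=0010 MI?F → skip
[9] flags=0010 NE?T → r4=0x12
[10] flags=0010 GT?T → r0=0xd3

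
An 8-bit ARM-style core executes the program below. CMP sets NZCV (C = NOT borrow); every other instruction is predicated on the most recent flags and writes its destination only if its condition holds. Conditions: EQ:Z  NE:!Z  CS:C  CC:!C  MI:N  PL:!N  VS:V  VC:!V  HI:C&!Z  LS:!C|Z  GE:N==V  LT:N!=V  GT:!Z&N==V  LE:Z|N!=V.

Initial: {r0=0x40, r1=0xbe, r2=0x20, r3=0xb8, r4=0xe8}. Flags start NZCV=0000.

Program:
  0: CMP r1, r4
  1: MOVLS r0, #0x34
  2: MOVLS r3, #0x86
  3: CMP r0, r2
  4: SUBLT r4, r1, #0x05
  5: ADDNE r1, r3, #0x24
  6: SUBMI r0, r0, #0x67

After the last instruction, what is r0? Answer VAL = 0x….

VAL = 0x34

[0] flags=1000 → (cmp)
[1] flags=1000 LS?T → r0=0x34
[2] flags=1000 LS?T → r3=0x86
[3] flags=0010 → (cmp)
[4] flags=0010 LT?F → skip
[5] flags=0010 NE?T → r1=0xaa
[6] flags=0010 MI?F → skip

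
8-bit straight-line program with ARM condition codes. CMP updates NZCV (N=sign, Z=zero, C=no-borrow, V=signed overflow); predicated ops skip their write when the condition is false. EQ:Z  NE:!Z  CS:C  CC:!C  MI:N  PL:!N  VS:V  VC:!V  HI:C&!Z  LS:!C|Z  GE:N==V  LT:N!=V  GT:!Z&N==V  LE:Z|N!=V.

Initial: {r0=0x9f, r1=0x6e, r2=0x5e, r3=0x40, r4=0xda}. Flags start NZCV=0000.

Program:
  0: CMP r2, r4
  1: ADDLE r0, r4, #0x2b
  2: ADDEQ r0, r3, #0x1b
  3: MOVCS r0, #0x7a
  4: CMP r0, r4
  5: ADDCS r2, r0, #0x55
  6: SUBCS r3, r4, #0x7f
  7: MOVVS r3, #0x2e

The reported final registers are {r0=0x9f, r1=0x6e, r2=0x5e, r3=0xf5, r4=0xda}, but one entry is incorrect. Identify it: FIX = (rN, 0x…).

FIX = (r3, 0x40)

0: ✓ CMP  NZCV=1001
1: · ADDLE
2: · ADDEQ
3: · MOVCS
4: ✓ CMP  NZCV=1000
5: · ADDCS
6: · SUBCS
7: · MOVVS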